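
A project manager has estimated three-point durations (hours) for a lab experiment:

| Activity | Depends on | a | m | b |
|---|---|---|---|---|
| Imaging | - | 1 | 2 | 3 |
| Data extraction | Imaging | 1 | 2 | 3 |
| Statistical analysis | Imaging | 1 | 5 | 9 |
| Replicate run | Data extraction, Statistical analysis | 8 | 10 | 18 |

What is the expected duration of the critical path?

te_Imaging = (1 + 4·2 + 3)/6 = 12/6 = 2
te_Data extraction = (1 + 4·2 + 3)/6 = 12/6 = 2
te_Statistical analysis = (1 + 4·5 + 9)/6 = 30/6 = 5
te_Replicate run = (8 + 4·10 + 18)/6 = 66/6 = 11

Forward pass:
ES_Imaging = 0; EF_Imaging = 2
ES_Data extraction = 2; EF_Data extraction = 2+2 = 4
ES_Statistical analysis = 2; EF_Statistical analysis = 2+5 = 7
ES_Replicate run = max(EF_Data extraction=4, EF_Statistical analysis=7) = 7; EF_Replicate run = 7+11 = 18
Expected project duration μ = 18 hours. Critical path: Imaging → Statistical analysis → Replicate run.

18 hours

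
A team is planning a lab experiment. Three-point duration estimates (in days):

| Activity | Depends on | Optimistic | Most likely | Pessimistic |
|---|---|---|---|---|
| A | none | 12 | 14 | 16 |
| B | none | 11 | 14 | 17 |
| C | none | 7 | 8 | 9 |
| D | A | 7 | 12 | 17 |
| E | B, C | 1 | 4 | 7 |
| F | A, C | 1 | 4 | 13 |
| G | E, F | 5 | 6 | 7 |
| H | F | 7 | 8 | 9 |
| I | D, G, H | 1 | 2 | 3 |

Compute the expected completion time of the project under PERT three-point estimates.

29 days

te_A = (12 + 4·14 + 16)/6 = 84/6 = 14
te_B = (11 + 4·14 + 17)/6 = 84/6 = 14
te_C = (7 + 4·8 + 9)/6 = 48/6 = 8
te_D = (7 + 4·12 + 17)/6 = 72/6 = 12
te_E = (1 + 4·4 + 7)/6 = 24/6 = 4
te_F = (1 + 4·4 + 13)/6 = 30/6 = 5
te_G = (5 + 4·6 + 7)/6 = 36/6 = 6
te_H = (7 + 4·8 + 9)/6 = 48/6 = 8
te_I = (1 + 4·2 + 3)/6 = 12/6 = 2

Forward pass:
ES_A = 0; EF_A = 14
ES_B = 0; EF_B = 14
ES_C = 0; EF_C = 8
ES_D = 14; EF_D = 14+12 = 26
ES_E = max(EF_B=14, EF_C=8) = 14; EF_E = 14+4 = 18
ES_F = max(EF_A=14, EF_C=8) = 14; EF_F = 14+5 = 19
ES_G = max(EF_E=18, EF_F=19) = 19; EF_G = 19+6 = 25
ES_H = 19; EF_H = 19+8 = 27
ES_I = max(EF_D=26, EF_G=25, EF_H=27) = 27; EF_I = 27+2 = 29
Expected project duration μ = 29 days. Critical path: A → F → H → I.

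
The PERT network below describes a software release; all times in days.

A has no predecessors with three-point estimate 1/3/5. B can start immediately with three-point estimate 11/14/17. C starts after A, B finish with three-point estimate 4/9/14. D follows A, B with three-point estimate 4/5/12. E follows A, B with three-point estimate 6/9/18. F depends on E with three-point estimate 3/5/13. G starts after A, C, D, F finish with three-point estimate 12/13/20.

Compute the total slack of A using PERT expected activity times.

11 days

te_A = (1 + 4·3 + 5)/6 = 18/6 = 3
te_B = (11 + 4·14 + 17)/6 = 84/6 = 14
te_C = (4 + 4·9 + 14)/6 = 54/6 = 9
te_D = (4 + 4·5 + 12)/6 = 36/6 = 6
te_E = (6 + 4·9 + 18)/6 = 60/6 = 10
te_F = (3 + 4·5 + 13)/6 = 36/6 = 6
te_G = (12 + 4·13 + 20)/6 = 84/6 = 14

Forward pass:
ES_A = 0; EF_A = 3
ES_B = 0; EF_B = 14
ES_C = max(EF_A=3, EF_B=14) = 14; EF_C = 14+9 = 23
ES_D = max(EF_A=3, EF_B=14) = 14; EF_D = 14+6 = 20
ES_E = max(EF_A=3, EF_B=14) = 14; EF_E = 14+10 = 24
ES_F = 24; EF_F = 24+6 = 30
ES_G = max(EF_A=3, EF_C=23, EF_D=20, EF_F=30) = 30; EF_G = 30+14 = 44
Expected project duration μ = 44 days. Critical path: B → E → F → G.

Backward pass:
LF_G = 44; LS_G = 44−14 = 30
LF_F = LS_G = 30; LS_F = 30−6 = 24
LF_E = LS_F = 24; LS_E = 24−10 = 14
LF_D = LS_G = 30; LS_D = 30−6 = 24
LF_C = LS_G = 30; LS_C = 30−9 = 21
LF_B = min(LS_C=21, LS_D=24, LS_E=14) = 14; LS_B = 14−14 = 0
LF_A = min(LS_C=21, LS_D=24, LS_E=14, LS_G=30) = 14; LS_A = 14−3 = 11
Slack_A = LS_A − ES_A = 11 − 0 = 11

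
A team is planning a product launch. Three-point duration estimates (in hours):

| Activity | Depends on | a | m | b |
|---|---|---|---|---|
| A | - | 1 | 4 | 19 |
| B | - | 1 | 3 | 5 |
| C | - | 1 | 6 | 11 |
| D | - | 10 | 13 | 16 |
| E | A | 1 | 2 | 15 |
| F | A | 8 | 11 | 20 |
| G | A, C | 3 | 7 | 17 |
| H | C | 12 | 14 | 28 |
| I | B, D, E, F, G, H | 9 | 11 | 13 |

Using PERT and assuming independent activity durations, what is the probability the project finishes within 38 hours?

te_A = (1 + 4·4 + 19)/6 = 36/6 = 6; σ²_A = ((19−1)/6)² = 9.000
te_B = (1 + 4·3 + 5)/6 = 18/6 = 3; σ²_B = ((5−1)/6)² = 0.444
te_C = (1 + 4·6 + 11)/6 = 36/6 = 6; σ²_C = ((11−1)/6)² = 2.778
te_D = (10 + 4·13 + 16)/6 = 78/6 = 13; σ²_D = ((16−10)/6)² = 1.000
te_E = (1 + 4·2 + 15)/6 = 24/6 = 4; σ²_E = ((15−1)/6)² = 5.444
te_F = (8 + 4·11 + 20)/6 = 72/6 = 12; σ²_F = ((20−8)/6)² = 4.000
te_G = (3 + 4·7 + 17)/6 = 48/6 = 8; σ²_G = ((17−3)/6)² = 5.444
te_H = (12 + 4·14 + 28)/6 = 96/6 = 16; σ²_H = ((28−12)/6)² = 7.111
te_I = (9 + 4·11 + 13)/6 = 66/6 = 11; σ²_I = ((13−9)/6)² = 0.444

Forward pass:
ES_A = 0; EF_A = 6
ES_B = 0; EF_B = 3
ES_C = 0; EF_C = 6
ES_D = 0; EF_D = 13
ES_E = 6; EF_E = 6+4 = 10
ES_F = 6; EF_F = 6+12 = 18
ES_G = max(EF_A=6, EF_C=6) = 6; EF_G = 6+8 = 14
ES_H = 6; EF_H = 6+16 = 22
ES_I = max(EF_B=3, EF_D=13, EF_E=10, EF_F=18, EF_G=14, EF_H=22) = 22; EF_I = 22+11 = 33
Expected project duration μ = 33 hours. Critical path: C → H → I.

Variance along critical path = 2.778 + 7.111 + 0.444 = 10.333; σ = √10.333 = 3.215 hours.
Z = (38 − 33) / 3.215 = 1.555
P(T ≤ 38) = Φ(1.555) ≈ 0.940

0.940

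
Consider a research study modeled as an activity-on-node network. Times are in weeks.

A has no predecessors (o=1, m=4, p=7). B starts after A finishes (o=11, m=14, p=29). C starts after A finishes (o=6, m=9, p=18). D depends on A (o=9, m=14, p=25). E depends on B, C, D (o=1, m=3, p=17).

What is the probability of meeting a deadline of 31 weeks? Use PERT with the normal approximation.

0.927

te_A = (1 + 4·4 + 7)/6 = 24/6 = 4; σ²_A = ((7−1)/6)² = 1.000
te_B = (11 + 4·14 + 29)/6 = 96/6 = 16; σ²_B = ((29−11)/6)² = 9.000
te_C = (6 + 4·9 + 18)/6 = 60/6 = 10; σ²_C = ((18−6)/6)² = 4.000
te_D = (9 + 4·14 + 25)/6 = 90/6 = 15; σ²_D = ((25−9)/6)² = 7.111
te_E = (1 + 4·3 + 17)/6 = 30/6 = 5; σ²_E = ((17−1)/6)² = 7.111

Forward pass:
ES_A = 0; EF_A = 4
ES_B = 4; EF_B = 4+16 = 20
ES_C = 4; EF_C = 4+10 = 14
ES_D = 4; EF_D = 4+15 = 19
ES_E = max(EF_B=20, EF_C=14, EF_D=19) = 20; EF_E = 20+5 = 25
Expected project duration μ = 25 weeks. Critical path: A → B → E.

Variance along critical path = 1.000 + 9.000 + 7.111 = 17.111; σ = √17.111 = 4.137 weeks.
Z = (31 − 25) / 4.137 = 1.450
P(T ≤ 31) = Φ(1.450) ≈ 0.927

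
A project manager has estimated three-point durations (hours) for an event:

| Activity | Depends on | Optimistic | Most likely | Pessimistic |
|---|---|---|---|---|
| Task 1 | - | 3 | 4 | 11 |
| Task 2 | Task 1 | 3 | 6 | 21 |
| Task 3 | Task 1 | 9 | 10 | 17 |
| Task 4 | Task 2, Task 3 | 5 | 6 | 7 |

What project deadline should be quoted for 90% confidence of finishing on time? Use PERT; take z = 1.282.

te_Task 1 = (3 + 4·4 + 11)/6 = 30/6 = 5; σ²_Task 1 = ((11−3)/6)² = 1.778
te_Task 2 = (3 + 4·6 + 21)/6 = 48/6 = 8; σ²_Task 2 = ((21−3)/6)² = 9.000
te_Task 3 = (9 + 4·10 + 17)/6 = 66/6 = 11; σ²_Task 3 = ((17−9)/6)² = 1.778
te_Task 4 = (5 + 4·6 + 7)/6 = 36/6 = 6; σ²_Task 4 = ((7−5)/6)² = 0.111

Forward pass:
ES_Task 1 = 0; EF_Task 1 = 5
ES_Task 2 = 5; EF_Task 2 = 5+8 = 13
ES_Task 3 = 5; EF_Task 3 = 5+11 = 16
ES_Task 4 = max(EF_Task 2=13, EF_Task 3=16) = 16; EF_Task 4 = 16+6 = 22
Expected project duration μ = 22 hours. Critical path: Task 1 → Task 3 → Task 4.

Variance along critical path = 1.778 + 1.778 + 0.111 = 3.667; σ = 1.915 hours.
D = μ + z·σ = 22 + 1.282·1.915 = 24.5 hours

24.5 hours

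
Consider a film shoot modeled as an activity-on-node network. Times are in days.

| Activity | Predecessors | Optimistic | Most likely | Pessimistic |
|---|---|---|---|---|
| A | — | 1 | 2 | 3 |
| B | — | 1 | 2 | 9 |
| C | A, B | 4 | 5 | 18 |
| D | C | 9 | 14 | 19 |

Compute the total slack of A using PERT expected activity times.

1 days

te_A = (1 + 4·2 + 3)/6 = 12/6 = 2
te_B = (1 + 4·2 + 9)/6 = 18/6 = 3
te_C = (4 + 4·5 + 18)/6 = 42/6 = 7
te_D = (9 + 4·14 + 19)/6 = 84/6 = 14

Forward pass:
ES_A = 0; EF_A = 2
ES_B = 0; EF_B = 3
ES_C = max(EF_A=2, EF_B=3) = 3; EF_C = 3+7 = 10
ES_D = 10; EF_D = 10+14 = 24
Expected project duration μ = 24 days. Critical path: B → C → D.

Backward pass:
LF_D = 24; LS_D = 24−14 = 10
LF_C = LS_D = 10; LS_C = 10−7 = 3
LF_B = LS_C = 3; LS_B = 3−3 = 0
LF_A = LS_C = 3; LS_A = 3−2 = 1
Slack_A = LS_A − ES_A = 1 − 0 = 1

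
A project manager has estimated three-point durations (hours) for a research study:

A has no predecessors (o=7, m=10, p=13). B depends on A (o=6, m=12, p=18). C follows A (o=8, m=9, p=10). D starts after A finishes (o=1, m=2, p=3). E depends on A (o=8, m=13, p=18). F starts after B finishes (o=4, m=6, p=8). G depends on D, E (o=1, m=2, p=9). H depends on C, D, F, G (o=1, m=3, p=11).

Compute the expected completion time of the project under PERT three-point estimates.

32 hours

te_A = (7 + 4·10 + 13)/6 = 60/6 = 10
te_B = (6 + 4·12 + 18)/6 = 72/6 = 12
te_C = (8 + 4·9 + 10)/6 = 54/6 = 9
te_D = (1 + 4·2 + 3)/6 = 12/6 = 2
te_E = (8 + 4·13 + 18)/6 = 78/6 = 13
te_F = (4 + 4·6 + 8)/6 = 36/6 = 6
te_G = (1 + 4·2 + 9)/6 = 18/6 = 3
te_H = (1 + 4·3 + 11)/6 = 24/6 = 4

Forward pass:
ES_A = 0; EF_A = 10
ES_B = 10; EF_B = 10+12 = 22
ES_C = 10; EF_C = 10+9 = 19
ES_D = 10; EF_D = 10+2 = 12
ES_E = 10; EF_E = 10+13 = 23
ES_F = 22; EF_F = 22+6 = 28
ES_G = max(EF_D=12, EF_E=23) = 23; EF_G = 23+3 = 26
ES_H = max(EF_C=19, EF_D=12, EF_F=28, EF_G=26) = 28; EF_H = 28+4 = 32
Expected project duration μ = 32 hours. Critical path: A → B → F → H.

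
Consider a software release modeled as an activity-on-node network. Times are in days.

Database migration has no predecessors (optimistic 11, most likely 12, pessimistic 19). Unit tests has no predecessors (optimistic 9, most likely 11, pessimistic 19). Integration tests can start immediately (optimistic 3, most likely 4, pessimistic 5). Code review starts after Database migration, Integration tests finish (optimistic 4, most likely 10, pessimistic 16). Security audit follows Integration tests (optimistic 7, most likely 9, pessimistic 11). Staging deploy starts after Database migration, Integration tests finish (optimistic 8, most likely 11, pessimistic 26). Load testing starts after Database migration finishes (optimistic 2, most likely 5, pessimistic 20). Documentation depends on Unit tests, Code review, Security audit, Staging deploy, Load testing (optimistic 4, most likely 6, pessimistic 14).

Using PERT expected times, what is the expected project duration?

te_Database migration = (11 + 4·12 + 19)/6 = 78/6 = 13
te_Unit tests = (9 + 4·11 + 19)/6 = 72/6 = 12
te_Integration tests = (3 + 4·4 + 5)/6 = 24/6 = 4
te_Code review = (4 + 4·10 + 16)/6 = 60/6 = 10
te_Security audit = (7 + 4·9 + 11)/6 = 54/6 = 9
te_Staging deploy = (8 + 4·11 + 26)/6 = 78/6 = 13
te_Load testing = (2 + 4·5 + 20)/6 = 42/6 = 7
te_Documentation = (4 + 4·6 + 14)/6 = 42/6 = 7

Forward pass:
ES_Database migration = 0; EF_Database migration = 13
ES_Unit tests = 0; EF_Unit tests = 12
ES_Integration tests = 0; EF_Integration tests = 4
ES_Code review = max(EF_Database migration=13, EF_Integration tests=4) = 13; EF_Code review = 13+10 = 23
ES_Security audit = 4; EF_Security audit = 4+9 = 13
ES_Staging deploy = max(EF_Database migration=13, EF_Integration tests=4) = 13; EF_Staging deploy = 13+13 = 26
ES_Load testing = 13; EF_Load testing = 13+7 = 20
ES_Documentation = max(EF_Unit tests=12, EF_Code review=23, EF_Security audit=13, EF_Staging deploy=26, EF_Load testing=20) = 26; EF_Documentation = 26+7 = 33
Expected project duration μ = 33 days. Critical path: Database migration → Staging deploy → Documentation.

33 days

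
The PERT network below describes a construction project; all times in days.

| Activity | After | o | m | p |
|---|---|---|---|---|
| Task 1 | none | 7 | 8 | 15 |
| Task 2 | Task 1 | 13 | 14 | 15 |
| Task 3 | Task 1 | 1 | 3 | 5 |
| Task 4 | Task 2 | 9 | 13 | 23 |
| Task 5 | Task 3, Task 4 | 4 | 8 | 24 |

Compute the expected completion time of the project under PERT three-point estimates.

47 days

te_Task 1 = (7 + 4·8 + 15)/6 = 54/6 = 9
te_Task 2 = (13 + 4·14 + 15)/6 = 84/6 = 14
te_Task 3 = (1 + 4·3 + 5)/6 = 18/6 = 3
te_Task 4 = (9 + 4·13 + 23)/6 = 84/6 = 14
te_Task 5 = (4 + 4·8 + 24)/6 = 60/6 = 10

Forward pass:
ES_Task 1 = 0; EF_Task 1 = 9
ES_Task 2 = 9; EF_Task 2 = 9+14 = 23
ES_Task 3 = 9; EF_Task 3 = 9+3 = 12
ES_Task 4 = 23; EF_Task 4 = 23+14 = 37
ES_Task 5 = max(EF_Task 3=12, EF_Task 4=37) = 37; EF_Task 5 = 37+10 = 47
Expected project duration μ = 47 days. Critical path: Task 1 → Task 2 → Task 4 → Task 5.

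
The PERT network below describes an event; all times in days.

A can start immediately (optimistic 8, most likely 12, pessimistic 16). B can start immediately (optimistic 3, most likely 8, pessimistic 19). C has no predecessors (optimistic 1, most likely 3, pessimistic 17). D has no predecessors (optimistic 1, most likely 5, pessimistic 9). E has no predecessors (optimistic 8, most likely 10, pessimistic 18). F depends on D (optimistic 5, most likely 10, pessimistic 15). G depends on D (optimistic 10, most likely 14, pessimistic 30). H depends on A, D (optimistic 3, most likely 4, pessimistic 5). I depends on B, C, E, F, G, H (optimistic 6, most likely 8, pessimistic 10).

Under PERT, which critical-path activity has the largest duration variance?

te_A = (8 + 4·12 + 16)/6 = 72/6 = 12; σ²_A = ((16−8)/6)² = 1.778
te_B = (3 + 4·8 + 19)/6 = 54/6 = 9; σ²_B = ((19−3)/6)² = 7.111
te_C = (1 + 4·3 + 17)/6 = 30/6 = 5; σ²_C = ((17−1)/6)² = 7.111
te_D = (1 + 4·5 + 9)/6 = 30/6 = 5; σ²_D = ((9−1)/6)² = 1.778
te_E = (8 + 4·10 + 18)/6 = 66/6 = 11; σ²_E = ((18−8)/6)² = 2.778
te_F = (5 + 4·10 + 15)/6 = 60/6 = 10; σ²_F = ((15−5)/6)² = 2.778
te_G = (10 + 4·14 + 30)/6 = 96/6 = 16; σ²_G = ((30−10)/6)² = 11.111
te_H = (3 + 4·4 + 5)/6 = 24/6 = 4; σ²_H = ((5−3)/6)² = 0.111
te_I = (6 + 4·8 + 10)/6 = 48/6 = 8; σ²_I = ((10−6)/6)² = 0.444

Forward pass:
ES_A = 0; EF_A = 12
ES_B = 0; EF_B = 9
ES_C = 0; EF_C = 5
ES_D = 0; EF_D = 5
ES_E = 0; EF_E = 11
ES_F = 5; EF_F = 5+10 = 15
ES_G = 5; EF_G = 5+16 = 21
ES_H = max(EF_A=12, EF_D=5) = 12; EF_H = 12+4 = 16
ES_I = max(EF_B=9, EF_C=5, EF_E=11, EF_F=15, EF_G=21, EF_H=16) = 21; EF_I = 21+8 = 29
Expected project duration μ = 29 days. Critical path: D → G → I.

Variances on critical path: σ²_D=1.778, σ²_G=11.111, σ²_I=0.444.
Largest is σ²_G = 11.111.

G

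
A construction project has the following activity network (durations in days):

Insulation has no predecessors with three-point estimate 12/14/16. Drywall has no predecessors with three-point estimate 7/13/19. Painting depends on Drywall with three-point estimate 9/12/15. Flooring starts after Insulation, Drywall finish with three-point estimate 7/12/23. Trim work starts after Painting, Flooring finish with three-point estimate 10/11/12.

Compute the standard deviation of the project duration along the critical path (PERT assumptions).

te_Insulation = (12 + 4·14 + 16)/6 = 84/6 = 14; σ²_Insulation = ((16−12)/6)² = 0.444
te_Drywall = (7 + 4·13 + 19)/6 = 78/6 = 13; σ²_Drywall = ((19−7)/6)² = 4.000
te_Painting = (9 + 4·12 + 15)/6 = 72/6 = 12; σ²_Painting = ((15−9)/6)² = 1.000
te_Flooring = (7 + 4·12 + 23)/6 = 78/6 = 13; σ²_Flooring = ((23−7)/6)² = 7.111
te_Trim work = (10 + 4·11 + 12)/6 = 66/6 = 11; σ²_Trim work = ((12−10)/6)² = 0.111

Forward pass:
ES_Insulation = 0; EF_Insulation = 14
ES_Drywall = 0; EF_Drywall = 13
ES_Painting = 13; EF_Painting = 13+12 = 25
ES_Flooring = max(EF_Insulation=14, EF_Drywall=13) = 14; EF_Flooring = 14+13 = 27
ES_Trim work = max(EF_Painting=25, EF_Flooring=27) = 27; EF_Trim work = 27+11 = 38
Expected project duration μ = 38 days. Critical path: Insulation → Flooring → Trim work.

Variance along critical path = 0.444 + 7.111 + 0.111 = 7.667
σ = √7.667 = 2.769 days

2.77 days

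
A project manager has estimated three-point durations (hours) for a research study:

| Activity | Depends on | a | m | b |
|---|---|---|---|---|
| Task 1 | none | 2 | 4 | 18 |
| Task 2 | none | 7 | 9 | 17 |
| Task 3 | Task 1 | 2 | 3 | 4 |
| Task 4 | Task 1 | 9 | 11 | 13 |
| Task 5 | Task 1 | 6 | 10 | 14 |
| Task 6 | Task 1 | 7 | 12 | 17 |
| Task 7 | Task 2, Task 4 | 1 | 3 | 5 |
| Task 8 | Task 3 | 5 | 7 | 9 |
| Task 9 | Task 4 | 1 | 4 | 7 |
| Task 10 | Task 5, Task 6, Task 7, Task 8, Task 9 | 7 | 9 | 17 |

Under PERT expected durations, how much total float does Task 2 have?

8 hours

te_Task 1 = (2 + 4·4 + 18)/6 = 36/6 = 6
te_Task 2 = (7 + 4·9 + 17)/6 = 60/6 = 10
te_Task 3 = (2 + 4·3 + 4)/6 = 18/6 = 3
te_Task 4 = (9 + 4·11 + 13)/6 = 66/6 = 11
te_Task 5 = (6 + 4·10 + 14)/6 = 60/6 = 10
te_Task 6 = (7 + 4·12 + 17)/6 = 72/6 = 12
te_Task 7 = (1 + 4·3 + 5)/6 = 18/6 = 3
te_Task 8 = (5 + 4·7 + 9)/6 = 42/6 = 7
te_Task 9 = (1 + 4·4 + 7)/6 = 24/6 = 4
te_Task 10 = (7 + 4·9 + 17)/6 = 60/6 = 10

Forward pass:
ES_Task 1 = 0; EF_Task 1 = 6
ES_Task 2 = 0; EF_Task 2 = 10
ES_Task 3 = 6; EF_Task 3 = 6+3 = 9
ES_Task 4 = 6; EF_Task 4 = 6+11 = 17
ES_Task 5 = 6; EF_Task 5 = 6+10 = 16
ES_Task 6 = 6; EF_Task 6 = 6+12 = 18
ES_Task 7 = max(EF_Task 2=10, EF_Task 4=17) = 17; EF_Task 7 = 17+3 = 20
ES_Task 8 = 9; EF_Task 8 = 9+7 = 16
ES_Task 9 = 17; EF_Task 9 = 17+4 = 21
ES_Task 10 = max(EF_Task 5=16, EF_Task 6=18, EF_Task 7=20, EF_Task 8=16, EF_Task 9=21) = 21; EF_Task 10 = 21+10 = 31
Expected project duration μ = 31 hours. Critical path: Task 1 → Task 4 → Task 9 → Task 10.

Backward pass:
LF_Task 10 = 31; LS_Task 10 = 31−10 = 21
LF_Task 9 = LS_Task 10 = 21; LS_Task 9 = 21−4 = 17
LF_Task 8 = LS_Task 10 = 21; LS_Task 8 = 21−7 = 14
LF_Task 7 = LS_Task 10 = 21; LS_Task 7 = 21−3 = 18
LF_Task 6 = LS_Task 10 = 21; LS_Task 6 = 21−12 = 9
LF_Task 5 = LS_Task 10 = 21; LS_Task 5 = 21−10 = 11
LF_Task 4 = min(LS_Task 7=18, LS_Task 9=17) = 17; LS_Task 4 = 17−11 = 6
LF_Task 3 = LS_Task 8 = 14; LS_Task 3 = 14−3 = 11
LF_Task 2 = LS_Task 7 = 18; LS_Task 2 = 18−10 = 8
LF_Task 1 = min(LS_Task 3=11, LS_Task 4=6, LS_Task 5=11, LS_Task 6=9) = 6; LS_Task 1 = 6−6 = 0
Slack_Task 2 = LS_Task 2 − ES_Task 2 = 8 − 0 = 8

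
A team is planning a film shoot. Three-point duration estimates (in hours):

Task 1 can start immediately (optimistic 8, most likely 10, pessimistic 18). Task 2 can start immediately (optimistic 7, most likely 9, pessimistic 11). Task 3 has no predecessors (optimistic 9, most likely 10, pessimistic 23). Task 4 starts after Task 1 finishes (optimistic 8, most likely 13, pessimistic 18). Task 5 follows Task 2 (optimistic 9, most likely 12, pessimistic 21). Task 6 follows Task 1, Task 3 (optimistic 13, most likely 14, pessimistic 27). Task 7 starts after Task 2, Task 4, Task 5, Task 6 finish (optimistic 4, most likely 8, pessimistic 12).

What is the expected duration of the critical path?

te_Task 1 = (8 + 4·10 + 18)/6 = 66/6 = 11
te_Task 2 = (7 + 4·9 + 11)/6 = 54/6 = 9
te_Task 3 = (9 + 4·10 + 23)/6 = 72/6 = 12
te_Task 4 = (8 + 4·13 + 18)/6 = 78/6 = 13
te_Task 5 = (9 + 4·12 + 21)/6 = 78/6 = 13
te_Task 6 = (13 + 4·14 + 27)/6 = 96/6 = 16
te_Task 7 = (4 + 4·8 + 12)/6 = 48/6 = 8

Forward pass:
ES_Task 1 = 0; EF_Task 1 = 11
ES_Task 2 = 0; EF_Task 2 = 9
ES_Task 3 = 0; EF_Task 3 = 12
ES_Task 4 = 11; EF_Task 4 = 11+13 = 24
ES_Task 5 = 9; EF_Task 5 = 9+13 = 22
ES_Task 6 = max(EF_Task 1=11, EF_Task 3=12) = 12; EF_Task 6 = 12+16 = 28
ES_Task 7 = max(EF_Task 2=9, EF_Task 4=24, EF_Task 5=22, EF_Task 6=28) = 28; EF_Task 7 = 28+8 = 36
Expected project duration μ = 36 hours. Critical path: Task 3 → Task 6 → Task 7.

36 hours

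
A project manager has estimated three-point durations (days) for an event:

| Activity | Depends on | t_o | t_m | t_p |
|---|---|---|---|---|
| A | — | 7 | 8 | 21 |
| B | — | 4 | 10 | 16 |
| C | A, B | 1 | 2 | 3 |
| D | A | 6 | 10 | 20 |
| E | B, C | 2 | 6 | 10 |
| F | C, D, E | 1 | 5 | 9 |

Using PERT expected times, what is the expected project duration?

te_A = (7 + 4·8 + 21)/6 = 60/6 = 10
te_B = (4 + 4·10 + 16)/6 = 60/6 = 10
te_C = (1 + 4·2 + 3)/6 = 12/6 = 2
te_D = (6 + 4·10 + 20)/6 = 66/6 = 11
te_E = (2 + 4·6 + 10)/6 = 36/6 = 6
te_F = (1 + 4·5 + 9)/6 = 30/6 = 5

Forward pass:
ES_A = 0; EF_A = 10
ES_B = 0; EF_B = 10
ES_C = max(EF_A=10, EF_B=10) = 10; EF_C = 10+2 = 12
ES_D = 10; EF_D = 10+11 = 21
ES_E = max(EF_B=10, EF_C=12) = 12; EF_E = 12+6 = 18
ES_F = max(EF_C=12, EF_D=21, EF_E=18) = 21; EF_F = 21+5 = 26
Expected project duration μ = 26 days. Critical path: A → D → F.

26 days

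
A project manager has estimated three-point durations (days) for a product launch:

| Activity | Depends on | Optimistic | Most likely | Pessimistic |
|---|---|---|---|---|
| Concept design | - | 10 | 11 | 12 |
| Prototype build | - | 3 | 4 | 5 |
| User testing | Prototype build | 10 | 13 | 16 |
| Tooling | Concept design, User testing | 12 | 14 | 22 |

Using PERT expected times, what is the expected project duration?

32 days

te_Concept design = (10 + 4·11 + 12)/6 = 66/6 = 11
te_Prototype build = (3 + 4·4 + 5)/6 = 24/6 = 4
te_User testing = (10 + 4·13 + 16)/6 = 78/6 = 13
te_Tooling = (12 + 4·14 + 22)/6 = 90/6 = 15

Forward pass:
ES_Concept design = 0; EF_Concept design = 11
ES_Prototype build = 0; EF_Prototype build = 4
ES_User testing = 4; EF_User testing = 4+13 = 17
ES_Tooling = max(EF_Concept design=11, EF_User testing=17) = 17; EF_Tooling = 17+15 = 32
Expected project duration μ = 32 days. Critical path: Prototype build → User testing → Tooling.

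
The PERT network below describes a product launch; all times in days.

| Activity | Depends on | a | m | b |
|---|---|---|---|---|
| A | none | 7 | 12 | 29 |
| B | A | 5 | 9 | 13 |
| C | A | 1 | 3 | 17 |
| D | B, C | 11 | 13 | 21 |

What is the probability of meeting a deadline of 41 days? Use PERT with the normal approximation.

te_A = (7 + 4·12 + 29)/6 = 84/6 = 14; σ²_A = ((29−7)/6)² = 13.444
te_B = (5 + 4·9 + 13)/6 = 54/6 = 9; σ²_B = ((13−5)/6)² = 1.778
te_C = (1 + 4·3 + 17)/6 = 30/6 = 5; σ²_C = ((17−1)/6)² = 7.111
te_D = (11 + 4·13 + 21)/6 = 84/6 = 14; σ²_D = ((21−11)/6)² = 2.778

Forward pass:
ES_A = 0; EF_A = 14
ES_B = 14; EF_B = 14+9 = 23
ES_C = 14; EF_C = 14+5 = 19
ES_D = max(EF_B=23, EF_C=19) = 23; EF_D = 23+14 = 37
Expected project duration μ = 37 days. Critical path: A → B → D.

Variance along critical path = 13.444 + 1.778 + 2.778 = 18.000; σ = √18.000 = 4.243 days.
Z = (41 − 37) / 4.243 = 0.943
P(T ≤ 41) = Φ(0.943) ≈ 0.827

0.827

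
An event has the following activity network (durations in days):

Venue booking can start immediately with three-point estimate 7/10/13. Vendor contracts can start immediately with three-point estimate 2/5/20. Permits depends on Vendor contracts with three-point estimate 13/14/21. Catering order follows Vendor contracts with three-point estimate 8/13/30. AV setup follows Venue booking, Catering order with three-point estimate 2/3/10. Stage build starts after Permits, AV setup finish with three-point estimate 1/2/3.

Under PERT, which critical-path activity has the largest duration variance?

te_Venue booking = (7 + 4·10 + 13)/6 = 60/6 = 10; σ²_Venue booking = ((13−7)/6)² = 1.000
te_Vendor contracts = (2 + 4·5 + 20)/6 = 42/6 = 7; σ²_Vendor contracts = ((20−2)/6)² = 9.000
te_Permits = (13 + 4·14 + 21)/6 = 90/6 = 15; σ²_Permits = ((21−13)/6)² = 1.778
te_Catering order = (8 + 4·13 + 30)/6 = 90/6 = 15; σ²_Catering order = ((30−8)/6)² = 13.444
te_AV setup = (2 + 4·3 + 10)/6 = 24/6 = 4; σ²_AV setup = ((10−2)/6)² = 1.778
te_Stage build = (1 + 4·2 + 3)/6 = 12/6 = 2; σ²_Stage build = ((3−1)/6)² = 0.111

Forward pass:
ES_Venue booking = 0; EF_Venue booking = 10
ES_Vendor contracts = 0; EF_Vendor contracts = 7
ES_Permits = 7; EF_Permits = 7+15 = 22
ES_Catering order = 7; EF_Catering order = 7+15 = 22
ES_AV setup = max(EF_Venue booking=10, EF_Catering order=22) = 22; EF_AV setup = 22+4 = 26
ES_Stage build = max(EF_Permits=22, EF_AV setup=26) = 26; EF_Stage build = 26+2 = 28
Expected project duration μ = 28 days. Critical path: Vendor contracts → Catering order → AV setup → Stage build.

Variances on critical path: σ²_Vendor contracts=9.000, σ²_Catering order=13.444, σ²_AV setup=1.778, σ²_Stage build=0.111.
Largest is σ²_Catering order = 13.444.

Catering order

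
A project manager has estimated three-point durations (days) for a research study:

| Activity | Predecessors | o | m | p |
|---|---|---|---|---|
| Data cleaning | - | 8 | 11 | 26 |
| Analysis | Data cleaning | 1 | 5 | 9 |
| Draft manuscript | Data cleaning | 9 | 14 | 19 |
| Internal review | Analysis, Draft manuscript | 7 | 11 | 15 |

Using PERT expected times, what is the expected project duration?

38 days

te_Data cleaning = (8 + 4·11 + 26)/6 = 78/6 = 13
te_Analysis = (1 + 4·5 + 9)/6 = 30/6 = 5
te_Draft manuscript = (9 + 4·14 + 19)/6 = 84/6 = 14
te_Internal review = (7 + 4·11 + 15)/6 = 66/6 = 11

Forward pass:
ES_Data cleaning = 0; EF_Data cleaning = 13
ES_Analysis = 13; EF_Analysis = 13+5 = 18
ES_Draft manuscript = 13; EF_Draft manuscript = 13+14 = 27
ES_Internal review = max(EF_Analysis=18, EF_Draft manuscript=27) = 27; EF_Internal review = 27+11 = 38
Expected project duration μ = 38 days. Critical path: Data cleaning → Draft manuscript → Internal review.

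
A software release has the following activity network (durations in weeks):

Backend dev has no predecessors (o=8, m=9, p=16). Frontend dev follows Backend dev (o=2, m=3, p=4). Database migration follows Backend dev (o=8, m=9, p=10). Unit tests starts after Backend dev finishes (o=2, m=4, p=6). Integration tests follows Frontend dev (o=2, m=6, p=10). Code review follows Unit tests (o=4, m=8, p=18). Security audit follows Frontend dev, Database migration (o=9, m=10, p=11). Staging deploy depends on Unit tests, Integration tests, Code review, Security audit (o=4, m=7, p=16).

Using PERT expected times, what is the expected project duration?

37 weeks

te_Backend dev = (8 + 4·9 + 16)/6 = 60/6 = 10
te_Frontend dev = (2 + 4·3 + 4)/6 = 18/6 = 3
te_Database migration = (8 + 4·9 + 10)/6 = 54/6 = 9
te_Unit tests = (2 + 4·4 + 6)/6 = 24/6 = 4
te_Integration tests = (2 + 4·6 + 10)/6 = 36/6 = 6
te_Code review = (4 + 4·8 + 18)/6 = 54/6 = 9
te_Security audit = (9 + 4·10 + 11)/6 = 60/6 = 10
te_Staging deploy = (4 + 4·7 + 16)/6 = 48/6 = 8

Forward pass:
ES_Backend dev = 0; EF_Backend dev = 10
ES_Frontend dev = 10; EF_Frontend dev = 10+3 = 13
ES_Database migration = 10; EF_Database migration = 10+9 = 19
ES_Unit tests = 10; EF_Unit tests = 10+4 = 14
ES_Integration tests = 13; EF_Integration tests = 13+6 = 19
ES_Code review = 14; EF_Code review = 14+9 = 23
ES_Security audit = max(EF_Frontend dev=13, EF_Database migration=19) = 19; EF_Security audit = 19+10 = 29
ES_Staging deploy = max(EF_Unit tests=14, EF_Integration tests=19, EF_Code review=23, EF_Security audit=29) = 29; EF_Staging deploy = 29+8 = 37
Expected project duration μ = 37 weeks. Critical path: Backend dev → Database migration → Security audit → Staging deploy.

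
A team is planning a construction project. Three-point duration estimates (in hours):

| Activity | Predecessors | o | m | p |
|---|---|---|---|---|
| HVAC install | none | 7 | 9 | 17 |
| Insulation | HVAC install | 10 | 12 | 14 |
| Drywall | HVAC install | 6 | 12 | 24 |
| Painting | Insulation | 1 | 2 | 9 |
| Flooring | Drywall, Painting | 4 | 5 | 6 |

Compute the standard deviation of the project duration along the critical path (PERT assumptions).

2.26 hours

te_HVAC install = (7 + 4·9 + 17)/6 = 60/6 = 10; σ²_HVAC install = ((17−7)/6)² = 2.778
te_Insulation = (10 + 4·12 + 14)/6 = 72/6 = 12; σ²_Insulation = ((14−10)/6)² = 0.444
te_Drywall = (6 + 4·12 + 24)/6 = 78/6 = 13; σ²_Drywall = ((24−6)/6)² = 9.000
te_Painting = (1 + 4·2 + 9)/6 = 18/6 = 3; σ²_Painting = ((9−1)/6)² = 1.778
te_Flooring = (4 + 4·5 + 6)/6 = 30/6 = 5; σ²_Flooring = ((6−4)/6)² = 0.111

Forward pass:
ES_HVAC install = 0; EF_HVAC install = 10
ES_Insulation = 10; EF_Insulation = 10+12 = 22
ES_Drywall = 10; EF_Drywall = 10+13 = 23
ES_Painting = 22; EF_Painting = 22+3 = 25
ES_Flooring = max(EF_Drywall=23, EF_Painting=25) = 25; EF_Flooring = 25+5 = 30
Expected project duration μ = 30 hours. Critical path: HVAC install → Insulation → Painting → Flooring.

Variance along critical path = 2.778 + 0.444 + 1.778 + 0.111 = 5.111
σ = √5.111 = 2.261 hours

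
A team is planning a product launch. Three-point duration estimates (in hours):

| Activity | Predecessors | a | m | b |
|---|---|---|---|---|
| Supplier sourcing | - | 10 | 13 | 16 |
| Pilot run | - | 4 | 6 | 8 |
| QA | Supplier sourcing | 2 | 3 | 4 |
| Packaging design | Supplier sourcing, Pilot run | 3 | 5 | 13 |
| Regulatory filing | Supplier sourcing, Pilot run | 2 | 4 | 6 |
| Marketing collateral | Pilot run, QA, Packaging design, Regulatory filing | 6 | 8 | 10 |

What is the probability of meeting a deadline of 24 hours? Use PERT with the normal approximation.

0.072

te_Supplier sourcing = (10 + 4·13 + 16)/6 = 78/6 = 13; σ²_Supplier sourcing = ((16−10)/6)² = 1.000
te_Pilot run = (4 + 4·6 + 8)/6 = 36/6 = 6; σ²_Pilot run = ((8−4)/6)² = 0.444
te_QA = (2 + 4·3 + 4)/6 = 18/6 = 3; σ²_QA = ((4−2)/6)² = 0.111
te_Packaging design = (3 + 4·5 + 13)/6 = 36/6 = 6; σ²_Packaging design = ((13−3)/6)² = 2.778
te_Regulatory filing = (2 + 4·4 + 6)/6 = 24/6 = 4; σ²_Regulatory filing = ((6−2)/6)² = 0.444
te_Marketing collateral = (6 + 4·8 + 10)/6 = 48/6 = 8; σ²_Marketing collateral = ((10−6)/6)² = 0.444

Forward pass:
ES_Supplier sourcing = 0; EF_Supplier sourcing = 13
ES_Pilot run = 0; EF_Pilot run = 6
ES_QA = 13; EF_QA = 13+3 = 16
ES_Packaging design = max(EF_Supplier sourcing=13, EF_Pilot run=6) = 13; EF_Packaging design = 13+6 = 19
ES_Regulatory filing = max(EF_Supplier sourcing=13, EF_Pilot run=6) = 13; EF_Regulatory filing = 13+4 = 17
ES_Marketing collateral = max(EF_Pilot run=6, EF_QA=16, EF_Packaging design=19, EF_Regulatory filing=17) = 19; EF_Marketing collateral = 19+8 = 27
Expected project duration μ = 27 hours. Critical path: Supplier sourcing → Packaging design → Marketing collateral.

Variance along critical path = 1.000 + 2.778 + 0.444 = 4.222; σ = √4.222 = 2.055 hours.
Z = (24 − 27) / 2.055 = -1.460
P(T ≤ 24) = Φ(-1.460) ≈ 0.072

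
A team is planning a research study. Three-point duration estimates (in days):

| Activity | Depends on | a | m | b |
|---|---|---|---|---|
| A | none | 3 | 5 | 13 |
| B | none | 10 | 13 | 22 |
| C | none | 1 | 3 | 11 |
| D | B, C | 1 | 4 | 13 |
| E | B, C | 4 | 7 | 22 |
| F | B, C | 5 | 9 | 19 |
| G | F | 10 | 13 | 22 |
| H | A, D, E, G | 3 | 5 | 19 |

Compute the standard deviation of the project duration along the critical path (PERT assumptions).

4.53 days

te_A = (3 + 4·5 + 13)/6 = 36/6 = 6; σ²_A = ((13−3)/6)² = 2.778
te_B = (10 + 4·13 + 22)/6 = 84/6 = 14; σ²_B = ((22−10)/6)² = 4.000
te_C = (1 + 4·3 + 11)/6 = 24/6 = 4; σ²_C = ((11−1)/6)² = 2.778
te_D = (1 + 4·4 + 13)/6 = 30/6 = 5; σ²_D = ((13−1)/6)² = 4.000
te_E = (4 + 4·7 + 22)/6 = 54/6 = 9; σ²_E = ((22−4)/6)² = 9.000
te_F = (5 + 4·9 + 19)/6 = 60/6 = 10; σ²_F = ((19−5)/6)² = 5.444
te_G = (10 + 4·13 + 22)/6 = 84/6 = 14; σ²_G = ((22−10)/6)² = 4.000
te_H = (3 + 4·5 + 19)/6 = 42/6 = 7; σ²_H = ((19−3)/6)² = 7.111

Forward pass:
ES_A = 0; EF_A = 6
ES_B = 0; EF_B = 14
ES_C = 0; EF_C = 4
ES_D = max(EF_B=14, EF_C=4) = 14; EF_D = 14+5 = 19
ES_E = max(EF_B=14, EF_C=4) = 14; EF_E = 14+9 = 23
ES_F = max(EF_B=14, EF_C=4) = 14; EF_F = 14+10 = 24
ES_G = 24; EF_G = 24+14 = 38
ES_H = max(EF_A=6, EF_D=19, EF_E=23, EF_G=38) = 38; EF_H = 38+7 = 45
Expected project duration μ = 45 days. Critical path: B → F → G → H.

Variance along critical path = 4.000 + 5.444 + 4.000 + 7.111 = 20.556
σ = √20.556 = 4.534 days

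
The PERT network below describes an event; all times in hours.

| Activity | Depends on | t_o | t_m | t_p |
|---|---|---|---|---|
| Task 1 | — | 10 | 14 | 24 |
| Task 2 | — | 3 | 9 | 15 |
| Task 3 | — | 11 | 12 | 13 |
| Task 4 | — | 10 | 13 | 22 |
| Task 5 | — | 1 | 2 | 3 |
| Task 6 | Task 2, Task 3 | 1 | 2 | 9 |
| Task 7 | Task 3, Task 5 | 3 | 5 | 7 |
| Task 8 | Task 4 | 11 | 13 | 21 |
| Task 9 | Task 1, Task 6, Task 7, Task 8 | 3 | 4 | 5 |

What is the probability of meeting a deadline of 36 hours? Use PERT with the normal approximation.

0.936

te_Task 1 = (10 + 4·14 + 24)/6 = 90/6 = 15; σ²_Task 1 = ((24−10)/6)² = 5.444
te_Task 2 = (3 + 4·9 + 15)/6 = 54/6 = 9; σ²_Task 2 = ((15−3)/6)² = 4.000
te_Task 3 = (11 + 4·12 + 13)/6 = 72/6 = 12; σ²_Task 3 = ((13−11)/6)² = 0.111
te_Task 4 = (10 + 4·13 + 22)/6 = 84/6 = 14; σ²_Task 4 = ((22−10)/6)² = 4.000
te_Task 5 = (1 + 4·2 + 3)/6 = 12/6 = 2; σ²_Task 5 = ((3−1)/6)² = 0.111
te_Task 6 = (1 + 4·2 + 9)/6 = 18/6 = 3; σ²_Task 6 = ((9−1)/6)² = 1.778
te_Task 7 = (3 + 4·5 + 7)/6 = 30/6 = 5; σ²_Task 7 = ((7−3)/6)² = 0.444
te_Task 8 = (11 + 4·13 + 21)/6 = 84/6 = 14; σ²_Task 8 = ((21−11)/6)² = 2.778
te_Task 9 = (3 + 4·4 + 5)/6 = 24/6 = 4; σ²_Task 9 = ((5−3)/6)² = 0.111

Forward pass:
ES_Task 1 = 0; EF_Task 1 = 15
ES_Task 2 = 0; EF_Task 2 = 9
ES_Task 3 = 0; EF_Task 3 = 12
ES_Task 4 = 0; EF_Task 4 = 14
ES_Task 5 = 0; EF_Task 5 = 2
ES_Task 6 = max(EF_Task 2=9, EF_Task 3=12) = 12; EF_Task 6 = 12+3 = 15
ES_Task 7 = max(EF_Task 3=12, EF_Task 5=2) = 12; EF_Task 7 = 12+5 = 17
ES_Task 8 = 14; EF_Task 8 = 14+14 = 28
ES_Task 9 = max(EF_Task 1=15, EF_Task 6=15, EF_Task 7=17, EF_Task 8=28) = 28; EF_Task 9 = 28+4 = 32
Expected project duration μ = 32 hours. Critical path: Task 4 → Task 8 → Task 9.

Variance along critical path = 4.000 + 2.778 + 0.111 = 6.889; σ = √6.889 = 2.625 hours.
Z = (36 − 32) / 2.625 = 1.524
P(T ≤ 36) = Φ(1.524) ≈ 0.936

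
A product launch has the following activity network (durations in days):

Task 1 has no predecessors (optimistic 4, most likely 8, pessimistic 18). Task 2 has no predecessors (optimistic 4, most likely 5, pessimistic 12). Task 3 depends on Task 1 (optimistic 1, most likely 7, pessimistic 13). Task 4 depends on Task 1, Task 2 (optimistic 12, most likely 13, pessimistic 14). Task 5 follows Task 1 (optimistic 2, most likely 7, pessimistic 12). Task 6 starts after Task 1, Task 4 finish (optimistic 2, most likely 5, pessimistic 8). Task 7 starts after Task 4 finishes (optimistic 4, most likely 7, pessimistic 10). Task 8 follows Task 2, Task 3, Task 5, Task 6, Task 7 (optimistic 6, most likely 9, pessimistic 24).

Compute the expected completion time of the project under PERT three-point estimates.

40 days

te_Task 1 = (4 + 4·8 + 18)/6 = 54/6 = 9
te_Task 2 = (4 + 4·5 + 12)/6 = 36/6 = 6
te_Task 3 = (1 + 4·7 + 13)/6 = 42/6 = 7
te_Task 4 = (12 + 4·13 + 14)/6 = 78/6 = 13
te_Task 5 = (2 + 4·7 + 12)/6 = 42/6 = 7
te_Task 6 = (2 + 4·5 + 8)/6 = 30/6 = 5
te_Task 7 = (4 + 4·7 + 10)/6 = 42/6 = 7
te_Task 8 = (6 + 4·9 + 24)/6 = 66/6 = 11

Forward pass:
ES_Task 1 = 0; EF_Task 1 = 9
ES_Task 2 = 0; EF_Task 2 = 6
ES_Task 3 = 9; EF_Task 3 = 9+7 = 16
ES_Task 4 = max(EF_Task 1=9, EF_Task 2=6) = 9; EF_Task 4 = 9+13 = 22
ES_Task 5 = 9; EF_Task 5 = 9+7 = 16
ES_Task 6 = max(EF_Task 1=9, EF_Task 4=22) = 22; EF_Task 6 = 22+5 = 27
ES_Task 7 = 22; EF_Task 7 = 22+7 = 29
ES_Task 8 = max(EF_Task 2=6, EF_Task 3=16, EF_Task 5=16, EF_Task 6=27, EF_Task 7=29) = 29; EF_Task 8 = 29+11 = 40
Expected project duration μ = 40 days. Critical path: Task 1 → Task 4 → Task 7 → Task 8.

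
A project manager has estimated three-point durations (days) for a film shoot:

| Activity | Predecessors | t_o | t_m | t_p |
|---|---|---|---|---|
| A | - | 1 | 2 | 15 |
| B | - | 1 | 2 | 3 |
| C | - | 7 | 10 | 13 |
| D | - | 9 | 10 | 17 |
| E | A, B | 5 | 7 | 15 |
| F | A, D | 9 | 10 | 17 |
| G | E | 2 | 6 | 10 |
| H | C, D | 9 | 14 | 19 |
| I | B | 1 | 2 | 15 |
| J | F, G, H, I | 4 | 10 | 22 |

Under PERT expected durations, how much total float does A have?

te_A = (1 + 4·2 + 15)/6 = 24/6 = 4
te_B = (1 + 4·2 + 3)/6 = 12/6 = 2
te_C = (7 + 4·10 + 13)/6 = 60/6 = 10
te_D = (9 + 4·10 + 17)/6 = 66/6 = 11
te_E = (5 + 4·7 + 15)/6 = 48/6 = 8
te_F = (9 + 4·10 + 17)/6 = 66/6 = 11
te_G = (2 + 4·6 + 10)/6 = 36/6 = 6
te_H = (9 + 4·14 + 19)/6 = 84/6 = 14
te_I = (1 + 4·2 + 15)/6 = 24/6 = 4
te_J = (4 + 4·10 + 22)/6 = 66/6 = 11

Forward pass:
ES_A = 0; EF_A = 4
ES_B = 0; EF_B = 2
ES_C = 0; EF_C = 10
ES_D = 0; EF_D = 11
ES_E = max(EF_A=4, EF_B=2) = 4; EF_E = 4+8 = 12
ES_F = max(EF_A=4, EF_D=11) = 11; EF_F = 11+11 = 22
ES_G = 12; EF_G = 12+6 = 18
ES_H = max(EF_C=10, EF_D=11) = 11; EF_H = 11+14 = 25
ES_I = 2; EF_I = 2+4 = 6
ES_J = max(EF_F=22, EF_G=18, EF_H=25, EF_I=6) = 25; EF_J = 25+11 = 36
Expected project duration μ = 36 days. Critical path: D → H → J.

Backward pass:
LF_J = 36; LS_J = 36−11 = 25
LF_I = LS_J = 25; LS_I = 25−4 = 21
LF_H = LS_J = 25; LS_H = 25−14 = 11
LF_G = LS_J = 25; LS_G = 25−6 = 19
LF_F = LS_J = 25; LS_F = 25−11 = 14
LF_E = LS_G = 19; LS_E = 19−8 = 11
LF_D = min(LS_F=14, LS_H=11) = 11; LS_D = 11−11 = 0
LF_C = LS_H = 11; LS_C = 11−10 = 1
LF_B = min(LS_E=11, LS_I=21) = 11; LS_B = 11−2 = 9
LF_A = min(LS_E=11, LS_F=14) = 11; LS_A = 11−4 = 7
Slack_A = LS_A − ES_A = 7 − 0 = 7

7 days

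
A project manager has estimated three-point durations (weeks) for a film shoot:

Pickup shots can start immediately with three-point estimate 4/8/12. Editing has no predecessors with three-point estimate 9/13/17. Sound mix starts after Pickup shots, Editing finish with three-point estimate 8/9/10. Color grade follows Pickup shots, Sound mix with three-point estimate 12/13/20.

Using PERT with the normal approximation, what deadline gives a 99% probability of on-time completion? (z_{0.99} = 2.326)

40.5 weeks

te_Pickup shots = (4 + 4·8 + 12)/6 = 48/6 = 8; σ²_Pickup shots = ((12−4)/6)² = 1.778
te_Editing = (9 + 4·13 + 17)/6 = 78/6 = 13; σ²_Editing = ((17−9)/6)² = 1.778
te_Sound mix = (8 + 4·9 + 10)/6 = 54/6 = 9; σ²_Sound mix = ((10−8)/6)² = 0.111
te_Color grade = (12 + 4·13 + 20)/6 = 84/6 = 14; σ²_Color grade = ((20−12)/6)² = 1.778

Forward pass:
ES_Pickup shots = 0; EF_Pickup shots = 8
ES_Editing = 0; EF_Editing = 13
ES_Sound mix = max(EF_Pickup shots=8, EF_Editing=13) = 13; EF_Sound mix = 13+9 = 22
ES_Color grade = max(EF_Pickup shots=8, EF_Sound mix=22) = 22; EF_Color grade = 22+14 = 36
Expected project duration μ = 36 weeks. Critical path: Editing → Sound mix → Color grade.

Variance along critical path = 1.778 + 0.111 + 1.778 = 3.667; σ = 1.915 weeks.
D = μ + z·σ = 36 + 2.326·1.915 = 40.5 weeks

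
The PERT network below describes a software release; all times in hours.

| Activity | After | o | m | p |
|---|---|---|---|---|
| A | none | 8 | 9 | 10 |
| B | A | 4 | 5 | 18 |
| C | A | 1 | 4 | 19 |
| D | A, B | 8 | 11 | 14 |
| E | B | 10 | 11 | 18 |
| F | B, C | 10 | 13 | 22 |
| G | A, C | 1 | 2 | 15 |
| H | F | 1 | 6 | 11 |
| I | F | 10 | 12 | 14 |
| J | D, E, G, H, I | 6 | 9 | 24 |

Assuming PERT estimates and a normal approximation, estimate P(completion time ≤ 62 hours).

0.981

te_A = (8 + 4·9 + 10)/6 = 54/6 = 9; σ²_A = ((10−8)/6)² = 0.111
te_B = (4 + 4·5 + 18)/6 = 42/6 = 7; σ²_B = ((18−4)/6)² = 5.444
te_C = (1 + 4·4 + 19)/6 = 36/6 = 6; σ²_C = ((19−1)/6)² = 9.000
te_D = (8 + 4·11 + 14)/6 = 66/6 = 11; σ²_D = ((14−8)/6)² = 1.000
te_E = (10 + 4·11 + 18)/6 = 72/6 = 12; σ²_E = ((18−10)/6)² = 1.778
te_F = (10 + 4·13 + 22)/6 = 84/6 = 14; σ²_F = ((22−10)/6)² = 4.000
te_G = (1 + 4·2 + 15)/6 = 24/6 = 4; σ²_G = ((15−1)/6)² = 5.444
te_H = (1 + 4·6 + 11)/6 = 36/6 = 6; σ²_H = ((11−1)/6)² = 2.778
te_I = (10 + 4·12 + 14)/6 = 72/6 = 12; σ²_I = ((14−10)/6)² = 0.444
te_J = (6 + 4·9 + 24)/6 = 66/6 = 11; σ²_J = ((24−6)/6)² = 9.000

Forward pass:
ES_A = 0; EF_A = 9
ES_B = 9; EF_B = 9+7 = 16
ES_C = 9; EF_C = 9+6 = 15
ES_D = max(EF_A=9, EF_B=16) = 16; EF_D = 16+11 = 27
ES_E = 16; EF_E = 16+12 = 28
ES_F = max(EF_B=16, EF_C=15) = 16; EF_F = 16+14 = 30
ES_G = max(EF_A=9, EF_C=15) = 15; EF_G = 15+4 = 19
ES_H = 30; EF_H = 30+6 = 36
ES_I = 30; EF_I = 30+12 = 42
ES_J = max(EF_D=27, EF_E=28, EF_G=19, EF_H=36, EF_I=42) = 42; EF_J = 42+11 = 53
Expected project duration μ = 53 hours. Critical path: A → B → F → I → J.

Variance along critical path = 0.111 + 5.444 + 4.000 + 0.444 + 9.000 = 19.000; σ = √19.000 = 4.359 hours.
Z = (62 − 53) / 4.359 = 2.065
P(T ≤ 62) = Φ(2.065) ≈ 0.981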